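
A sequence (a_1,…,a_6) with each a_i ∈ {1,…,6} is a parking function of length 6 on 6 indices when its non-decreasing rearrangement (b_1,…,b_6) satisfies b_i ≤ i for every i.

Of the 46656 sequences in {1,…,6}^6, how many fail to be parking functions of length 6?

29849

Count = (6−6+1)·(6+1)^(6−1) = 1·16807 = 16807
Check (6,3,3,4,3,6) → sorted (3,3,3,4,6,6): b_1=3>1, not a PF.
So 46656 − 16807 = 29849 fail.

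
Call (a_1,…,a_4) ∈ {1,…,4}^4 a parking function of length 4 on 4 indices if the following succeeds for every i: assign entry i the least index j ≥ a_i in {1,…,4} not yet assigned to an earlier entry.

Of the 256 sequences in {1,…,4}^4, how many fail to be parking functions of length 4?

131

|PF| = (5−4)·5^(4−1) = 1 · 125 = 125
Example (3,3,3,3) → sorted (3,3,3,3): b_1=3>1, not a PF.
Total 256; non-PF = 256−125 = 131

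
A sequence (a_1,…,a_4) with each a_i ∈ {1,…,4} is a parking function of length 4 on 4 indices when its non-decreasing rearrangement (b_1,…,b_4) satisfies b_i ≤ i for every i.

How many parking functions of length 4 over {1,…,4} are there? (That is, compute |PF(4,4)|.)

#PF = (5−4)·5^(4−1) = 1·125 = 125
Check (1,3,2,3) → sorted (1,2,3,3): b_i ≤ i ∀i, a PF.

125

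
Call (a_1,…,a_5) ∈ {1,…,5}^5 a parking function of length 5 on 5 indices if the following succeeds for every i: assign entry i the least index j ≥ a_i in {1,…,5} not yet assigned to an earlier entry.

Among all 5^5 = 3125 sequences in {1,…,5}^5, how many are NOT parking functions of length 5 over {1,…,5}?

1829

|PF(5,5)| = (5+1−5)·(5+1)^{5−1} = 1·1296 = 1296 (Pollak)
E.g. (5,3,4,5,3) → sorted (3,3,4,5,5): b_1=3>1, not a PF.
Total 3125; non-PF = 3125−1296 = 1829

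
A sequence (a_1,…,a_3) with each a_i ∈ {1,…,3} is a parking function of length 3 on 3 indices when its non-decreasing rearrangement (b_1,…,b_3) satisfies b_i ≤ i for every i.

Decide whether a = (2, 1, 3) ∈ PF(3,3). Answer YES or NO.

Sorted: b = (1, 2, 3).
  b_1=1 ≤ 1
  b_2=2 ≤ 2
  b_3=3 ≤ 3
All bounds hold ⇒ YES

YES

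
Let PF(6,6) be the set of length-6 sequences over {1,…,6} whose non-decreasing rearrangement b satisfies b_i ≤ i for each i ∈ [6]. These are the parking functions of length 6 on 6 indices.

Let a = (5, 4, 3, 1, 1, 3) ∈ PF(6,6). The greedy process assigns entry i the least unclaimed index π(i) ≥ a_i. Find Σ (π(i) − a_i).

4

Σπ = 6·7/2 = 21 (π permutes [6]); Σa = 5+4+3+1+1+3 = 17; disp = 21−17 = 4.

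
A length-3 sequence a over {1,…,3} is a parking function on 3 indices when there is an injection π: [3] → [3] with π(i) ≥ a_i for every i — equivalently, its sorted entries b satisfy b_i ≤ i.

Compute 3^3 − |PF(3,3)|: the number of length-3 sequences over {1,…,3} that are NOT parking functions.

|PF| = (3+1−3)·(3+1)^{3−1} = 1 · 16 = 16
Example (3,3,2) → sorted (2,3,3): b_1=2>1, not a PF.
So 27 − 16 = 11 fail.

11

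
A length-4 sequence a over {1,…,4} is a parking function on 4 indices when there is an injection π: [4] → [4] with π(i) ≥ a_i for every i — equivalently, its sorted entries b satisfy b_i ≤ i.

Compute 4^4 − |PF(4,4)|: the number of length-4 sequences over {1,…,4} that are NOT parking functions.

131

#PF = (4−4+1)·(4+1)^(4−1) = 1×125 = 125 (Konheim–Weiss)
Check (2,4,1,4) → sorted (1,2,4,4): b_3=4>3, not a PF.
4^4 − 125 = 256 − 125 = 131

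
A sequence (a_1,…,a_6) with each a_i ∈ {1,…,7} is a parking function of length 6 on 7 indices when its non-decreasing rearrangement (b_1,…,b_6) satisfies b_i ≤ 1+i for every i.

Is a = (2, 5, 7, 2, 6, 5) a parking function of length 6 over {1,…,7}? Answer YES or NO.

Order a: b = (2, 2, 5, 5, 6, 7).
  b_1=2 ≤ 2
  b_2=2 ≤ 3
  b_3=5 > 4
  fails at i=3 ⇒ NO

NO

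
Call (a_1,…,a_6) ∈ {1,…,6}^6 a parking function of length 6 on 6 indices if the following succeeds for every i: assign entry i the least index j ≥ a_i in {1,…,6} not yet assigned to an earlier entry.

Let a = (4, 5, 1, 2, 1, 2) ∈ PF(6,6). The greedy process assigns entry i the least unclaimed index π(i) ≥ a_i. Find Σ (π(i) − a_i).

6

Σπ = 21 ({1..6} each once); Σa = 4+5+1+2+1+2 = 15; disp = 21−15 = 6.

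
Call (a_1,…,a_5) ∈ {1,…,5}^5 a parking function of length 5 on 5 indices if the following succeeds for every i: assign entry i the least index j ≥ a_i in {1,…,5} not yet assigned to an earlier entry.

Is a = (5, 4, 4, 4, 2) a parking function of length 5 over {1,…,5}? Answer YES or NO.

Sorted: b = (2, 4, 4, 4, 5).
  b_1=2 > 1
  fails at i=1 ⇒ NO

NO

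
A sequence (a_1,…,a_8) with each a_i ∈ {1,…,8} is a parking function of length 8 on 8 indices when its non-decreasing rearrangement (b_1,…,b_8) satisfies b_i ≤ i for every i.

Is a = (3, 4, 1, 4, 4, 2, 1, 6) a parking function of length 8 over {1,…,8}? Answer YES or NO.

YES

Sorted: b = (1, 1, 2, 3, 4, 4, 4, 6).
  b_1=1 ≤ 1
  b_2=1 ≤ 2
  b_3=2 ≤ 3
  b_4=3 ≤ 4
  b_5=4 ≤ 5
  b_6=4 ≤ 6
  b_7=4 ≤ 7
  b_8=6 ≤ 8
All bounds hold ⇒ YES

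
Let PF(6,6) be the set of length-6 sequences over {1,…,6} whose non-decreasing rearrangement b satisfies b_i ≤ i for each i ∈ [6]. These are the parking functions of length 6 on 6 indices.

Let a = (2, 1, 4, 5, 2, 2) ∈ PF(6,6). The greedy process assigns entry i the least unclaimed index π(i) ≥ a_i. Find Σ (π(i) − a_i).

5

Σπ = 6·7/2 = 21 (π permutes [6]); Σa = 2+1+4+5+2+2 = 16; disp = 21−16 = 5.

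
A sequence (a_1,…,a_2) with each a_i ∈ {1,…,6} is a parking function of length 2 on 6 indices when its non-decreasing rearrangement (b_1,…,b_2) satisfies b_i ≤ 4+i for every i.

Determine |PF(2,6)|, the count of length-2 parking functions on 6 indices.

35

|PF(2,6)| = (6+1−2)·(6+1)^{2−1} = 5 · 7 = 35 (Pollak)
One tuple (4,6) → sorted (4,6): b_i ≤ 4+i ∀i, a PF.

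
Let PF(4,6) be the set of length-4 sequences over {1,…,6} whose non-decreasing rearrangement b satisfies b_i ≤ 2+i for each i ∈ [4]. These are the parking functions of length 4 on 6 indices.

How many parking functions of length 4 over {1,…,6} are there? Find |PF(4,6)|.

1029

#PF = (6+1−4)·(6+1)^{4−1} = 3 · 343 = 1029 [KW]
E.g. (6,3,5,3) → sorted (3,3,5,6): b_i ≤ 2+i ∀i, a PF.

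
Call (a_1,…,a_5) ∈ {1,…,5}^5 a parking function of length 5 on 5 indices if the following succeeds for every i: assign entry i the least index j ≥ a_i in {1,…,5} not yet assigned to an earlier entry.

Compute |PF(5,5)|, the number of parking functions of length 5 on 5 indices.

|PF(5,5)| = (6−5)·6^(5−1) = 1×1296 = 1296 [KW]
Check (2,3,1,1,1) → sorted (1,1,1,2,3): b_i ≤ i ∀i, a PF.

1296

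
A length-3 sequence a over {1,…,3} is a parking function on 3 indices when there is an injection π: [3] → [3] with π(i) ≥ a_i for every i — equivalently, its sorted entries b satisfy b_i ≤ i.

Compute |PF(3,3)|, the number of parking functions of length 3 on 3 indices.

16

|PF(3,3)| = 1·4^2 = 1×16 = 16 (Pollak)
Check (2,1,3) → sorted (1,2,3): b_i ≤ i ∀i, a PF.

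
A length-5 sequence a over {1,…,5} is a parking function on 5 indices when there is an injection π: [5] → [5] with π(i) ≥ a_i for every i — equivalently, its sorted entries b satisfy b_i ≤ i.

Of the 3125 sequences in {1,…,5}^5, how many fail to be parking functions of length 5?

1829

|PF(5,5)| = 1·6^4 = 1×1296 = 1296 (Pollak)
E.g. (1,5,2,5,1) → sorted (1,1,2,5,5): b_4=5>4, not a PF.
So 3125 − 1296 = 1829 fail.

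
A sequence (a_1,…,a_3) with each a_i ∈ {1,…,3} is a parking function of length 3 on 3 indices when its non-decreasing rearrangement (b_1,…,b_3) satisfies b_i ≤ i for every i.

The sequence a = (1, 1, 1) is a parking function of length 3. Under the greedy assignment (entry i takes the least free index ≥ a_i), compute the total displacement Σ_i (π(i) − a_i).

3

Σπ = 6 ({1..3} each once); Σa = 1+1+1 = 3; disp = 6−3 = 3.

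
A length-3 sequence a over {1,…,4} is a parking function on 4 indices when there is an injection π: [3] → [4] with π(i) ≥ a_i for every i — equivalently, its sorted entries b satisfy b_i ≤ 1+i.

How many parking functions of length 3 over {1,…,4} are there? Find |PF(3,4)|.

50

|PF(3,4)| = (5−3)·5^(3−1) = 2×25 = 50
E.g. (1,3,2) → sorted (1,2,3): b_i ≤ 1+i ∀i, a PF.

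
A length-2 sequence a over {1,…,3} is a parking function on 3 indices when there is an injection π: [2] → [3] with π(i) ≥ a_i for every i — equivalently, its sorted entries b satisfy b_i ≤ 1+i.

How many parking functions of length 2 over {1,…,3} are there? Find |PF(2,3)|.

8

|PF| = 2·4^1 = 2 · 4 = 8 (Konheim–Weiss)
Check (3,1) → sorted (1,3): b_i ≤ 1+i ∀i, a PF.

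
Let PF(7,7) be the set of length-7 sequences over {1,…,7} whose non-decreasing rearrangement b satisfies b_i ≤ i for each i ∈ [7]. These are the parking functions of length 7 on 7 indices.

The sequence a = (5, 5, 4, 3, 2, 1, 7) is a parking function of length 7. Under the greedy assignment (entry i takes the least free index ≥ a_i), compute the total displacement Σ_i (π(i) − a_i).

Σπ = 7·8/2 = 28 (π permutes [7]); Σa = 5+5+4+3+2+1+7 = 27; disp = 28−27 = 1.

1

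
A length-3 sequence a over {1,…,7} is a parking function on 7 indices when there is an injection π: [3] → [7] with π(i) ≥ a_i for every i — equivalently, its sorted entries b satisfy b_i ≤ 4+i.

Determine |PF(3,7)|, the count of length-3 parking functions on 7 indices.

#PF = (7+1−3)·(7+1)^{3−1} = 5·64 = 320 [KW]
Check (7,2,2) → sorted (2,2,7): b_i ≤ 4+i ∀i, a PF.

320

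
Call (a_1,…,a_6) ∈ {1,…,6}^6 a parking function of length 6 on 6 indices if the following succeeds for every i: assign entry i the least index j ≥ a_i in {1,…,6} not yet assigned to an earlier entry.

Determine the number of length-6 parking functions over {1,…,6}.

16807

#PF = (6−6+1)·(6+1)^(6−1) = 1×16807 = 16807 (Pollak)
One tuple (2,3,1,1,3,1) → sorted (1,1,1,2,3,3): b_i ≤ i ∀i, a PF.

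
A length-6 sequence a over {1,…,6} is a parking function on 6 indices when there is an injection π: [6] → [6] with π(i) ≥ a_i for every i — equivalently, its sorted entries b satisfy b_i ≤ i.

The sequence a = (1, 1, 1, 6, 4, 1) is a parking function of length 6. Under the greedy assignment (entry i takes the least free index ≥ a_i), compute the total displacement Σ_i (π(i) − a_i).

Σπ = 6·7/2 = 21 (π permutes [6]); Σa = 1+1+1+6+4+1 = 14; disp = 21−14 = 7.

7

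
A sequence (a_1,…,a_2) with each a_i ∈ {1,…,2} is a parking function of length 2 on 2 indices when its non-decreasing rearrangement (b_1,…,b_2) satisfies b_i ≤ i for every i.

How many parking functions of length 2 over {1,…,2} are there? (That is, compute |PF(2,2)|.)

|PF| = (2+1−2)·(2+1)^{2−1} = 1 · 3 = 3
E.g. (2,1) → sorted (1,2): b_i ≤ i ∀i, a PF.

3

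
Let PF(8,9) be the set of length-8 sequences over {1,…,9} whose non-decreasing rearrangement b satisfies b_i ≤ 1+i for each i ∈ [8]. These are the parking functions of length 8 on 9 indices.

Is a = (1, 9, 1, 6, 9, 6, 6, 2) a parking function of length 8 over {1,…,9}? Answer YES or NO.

NO

Order a: b = (1, 1, 2, 6, 6, 6, 9, 9).
  b_1=1 ≤ 2
  b_2=1 ≤ 3
  b_3=2 ≤ 4
  b_4=6 > 5
  fails at i=4 ⇒ NO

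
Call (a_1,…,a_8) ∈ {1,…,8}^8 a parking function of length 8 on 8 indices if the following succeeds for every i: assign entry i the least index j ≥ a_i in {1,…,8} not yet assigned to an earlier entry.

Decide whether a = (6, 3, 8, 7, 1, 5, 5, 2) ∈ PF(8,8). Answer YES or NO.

NO

Order a: b = (1, 2, 3, 5, 5, 6, 7, 8).
  b_1=1 ≤ 1
  b_2=2 ≤ 2
  b_3=3 ≤ 3
  b_4=5 > 4
  fails at i=4 ⇒ NO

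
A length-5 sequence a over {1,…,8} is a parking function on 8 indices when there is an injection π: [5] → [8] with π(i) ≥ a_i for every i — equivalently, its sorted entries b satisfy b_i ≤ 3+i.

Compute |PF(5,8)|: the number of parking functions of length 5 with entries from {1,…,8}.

|PF| = (8−5+1)·(8+1)^(5−1) = 4·6561 = 26244 (Pollak)
E.g. (2,1,3,1,8) → sorted (1,1,2,3,8): b_i ≤ 3+i ∀i, a PF.

26244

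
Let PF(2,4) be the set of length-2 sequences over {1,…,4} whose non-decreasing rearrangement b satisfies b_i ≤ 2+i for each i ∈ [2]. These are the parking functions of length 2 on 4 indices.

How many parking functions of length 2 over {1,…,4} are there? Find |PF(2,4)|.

|PF(2,4)| = 3·5^1 = 3×5 = 15 (Konheim–Weiss)
E.g. (2,3) → sorted (2,3): b_i ≤ 2+i ∀i, a PF.

15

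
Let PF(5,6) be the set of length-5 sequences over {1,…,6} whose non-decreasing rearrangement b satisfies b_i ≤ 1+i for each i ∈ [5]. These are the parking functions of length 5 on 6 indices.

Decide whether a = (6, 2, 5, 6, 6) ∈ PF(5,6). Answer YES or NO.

NO

Order a: b = (2, 5, 6, 6, 6).
  b_1=2 ≤ 2
  b_2=5 > 3
  fails at i=2 ⇒ NO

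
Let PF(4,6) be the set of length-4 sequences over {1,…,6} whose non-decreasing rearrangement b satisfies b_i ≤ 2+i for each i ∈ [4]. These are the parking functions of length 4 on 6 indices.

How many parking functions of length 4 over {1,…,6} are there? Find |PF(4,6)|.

|PF| = (6+1−4)·(6+1)^{4−1} = 3 · 343 = 1029 (Konheim–Weiss)
E.g. (4,3,2,4) → sorted (2,3,4,4): b_i ≤ 2+i ∀i, a PF.

1029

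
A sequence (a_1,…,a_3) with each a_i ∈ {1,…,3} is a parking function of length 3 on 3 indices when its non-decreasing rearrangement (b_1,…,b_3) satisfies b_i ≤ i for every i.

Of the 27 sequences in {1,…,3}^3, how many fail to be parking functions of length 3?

11

Count = (3+1−3)·(3+1)^{3−1} = 1×16 = 16
One tuple (2,2,3) → sorted (2,2,3): b_1=2>1, not a PF.
Total 27; non-PF = 27−16 = 11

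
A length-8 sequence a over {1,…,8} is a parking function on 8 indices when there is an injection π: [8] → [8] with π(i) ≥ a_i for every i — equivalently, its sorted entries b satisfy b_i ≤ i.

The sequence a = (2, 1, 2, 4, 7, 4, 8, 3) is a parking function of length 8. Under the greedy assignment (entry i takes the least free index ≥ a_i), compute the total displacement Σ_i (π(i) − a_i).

5

Σπ = 36 ({1..8} each once); Σa = 2+1+2+4+7+4+8+3 = 31; disp = 36−31 = 5.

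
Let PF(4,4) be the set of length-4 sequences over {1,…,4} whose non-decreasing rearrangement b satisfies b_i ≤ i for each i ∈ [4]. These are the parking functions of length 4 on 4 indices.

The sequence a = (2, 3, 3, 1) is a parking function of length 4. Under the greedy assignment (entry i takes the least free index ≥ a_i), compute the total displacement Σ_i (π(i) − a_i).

Σπ = 4·5/2 = 10 (π permutes [4]); Σa = 2+3+3+1 = 9; disp = 10−9 = 1.

1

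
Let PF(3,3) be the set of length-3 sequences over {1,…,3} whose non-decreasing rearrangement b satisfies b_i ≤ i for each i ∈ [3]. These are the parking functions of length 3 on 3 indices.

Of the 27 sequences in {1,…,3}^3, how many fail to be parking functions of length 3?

Count = 1·4^2 = 1×16 = 16 (Pollak)
Check (3,3,2) → sorted (2,3,3): b_1=2>1, not a PF.
Total 27; non-PF = 27−16 = 11

11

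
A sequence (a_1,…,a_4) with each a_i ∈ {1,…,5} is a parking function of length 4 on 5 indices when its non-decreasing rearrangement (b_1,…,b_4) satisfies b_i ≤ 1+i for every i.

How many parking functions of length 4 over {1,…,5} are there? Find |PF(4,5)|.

432

|PF| = 2·6^3 = 2×216 = 432 (Pollak)
Example (1,5,2,4) → sorted (1,2,4,5): b_i ≤ 1+i ∀i, a PF.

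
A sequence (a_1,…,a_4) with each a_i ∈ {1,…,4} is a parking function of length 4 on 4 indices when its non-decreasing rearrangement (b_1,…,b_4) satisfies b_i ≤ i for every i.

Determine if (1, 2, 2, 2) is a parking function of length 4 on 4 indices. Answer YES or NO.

YES

Rearranged: b = (1, 2, 2, 2).
  b_1=1 ≤ 1
  b_2=2 ≤ 2
  b_3=2 ≤ 3
  b_4=2 ≤ 4
All bounds hold ⇒ YES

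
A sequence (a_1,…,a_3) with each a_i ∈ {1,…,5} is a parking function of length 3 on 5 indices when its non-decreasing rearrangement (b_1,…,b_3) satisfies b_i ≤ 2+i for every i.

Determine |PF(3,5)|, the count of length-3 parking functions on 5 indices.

108

|PF(3,5)| = (5+1−3)·(5+1)^{3−1} = 3·36 = 108 (Pollak)
Check (2,1,4) → sorted (1,2,4): b_i ≤ 2+i ∀i, a PF.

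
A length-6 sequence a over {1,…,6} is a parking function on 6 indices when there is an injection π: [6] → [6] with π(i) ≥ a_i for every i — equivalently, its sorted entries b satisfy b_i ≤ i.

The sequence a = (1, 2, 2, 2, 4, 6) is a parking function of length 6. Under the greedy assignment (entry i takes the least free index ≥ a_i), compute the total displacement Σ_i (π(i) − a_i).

4

Σπ = 6·7/2 = 21 (π permutes [6]); Σa = 1+2+2+2+4+6 = 17; disp = 21−17 = 4.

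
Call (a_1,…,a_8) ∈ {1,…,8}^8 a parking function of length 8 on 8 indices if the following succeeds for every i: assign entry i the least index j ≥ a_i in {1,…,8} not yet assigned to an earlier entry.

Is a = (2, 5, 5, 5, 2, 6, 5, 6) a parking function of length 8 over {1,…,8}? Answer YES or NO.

Sorted: b = (2, 2, 5, 5, 5, 5, 6, 6).
  b_1=2 > 1
  fails at i=1 ⇒ NO

NO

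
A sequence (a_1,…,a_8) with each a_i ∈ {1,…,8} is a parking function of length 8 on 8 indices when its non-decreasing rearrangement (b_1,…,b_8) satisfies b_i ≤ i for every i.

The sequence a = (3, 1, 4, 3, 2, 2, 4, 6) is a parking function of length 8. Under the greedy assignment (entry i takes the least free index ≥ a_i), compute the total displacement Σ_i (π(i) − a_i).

11

Σπ = 36 ({1..8} each once); Σa = 3+1+4+3+2+2+4+6 = 25; disp = 36−25 = 11.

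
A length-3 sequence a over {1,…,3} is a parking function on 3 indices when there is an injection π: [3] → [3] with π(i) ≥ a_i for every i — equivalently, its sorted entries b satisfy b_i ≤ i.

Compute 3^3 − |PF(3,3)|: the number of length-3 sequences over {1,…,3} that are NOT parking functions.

|PF| = (4−3)·4^(3−1) = 1·16 = 16 (Pollak)
Example (2,3,2) → sorted (2,2,3): b_1=2>1, not a PF.
So 27 − 16 = 11 fail.

11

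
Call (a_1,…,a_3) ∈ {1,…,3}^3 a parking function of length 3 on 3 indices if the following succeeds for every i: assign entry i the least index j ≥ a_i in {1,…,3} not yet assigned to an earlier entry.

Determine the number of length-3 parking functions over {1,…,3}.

Count = (4−3)·4^(3−1) = 1·16 = 16
E.g. (1,1,3) → sorted (1,1,3): b_i ≤ i ∀i, a PF.

16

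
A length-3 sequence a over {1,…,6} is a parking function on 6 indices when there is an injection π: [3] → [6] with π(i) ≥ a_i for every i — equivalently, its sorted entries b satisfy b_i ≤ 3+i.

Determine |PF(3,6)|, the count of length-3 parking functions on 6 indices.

|PF(3,6)| = (6−3+1)·(6+1)^(3−1) = 4×49 = 196 [KW]
Check (6,2,5) → sorted (2,5,6): b_i ≤ 3+i ∀i, a PF.

196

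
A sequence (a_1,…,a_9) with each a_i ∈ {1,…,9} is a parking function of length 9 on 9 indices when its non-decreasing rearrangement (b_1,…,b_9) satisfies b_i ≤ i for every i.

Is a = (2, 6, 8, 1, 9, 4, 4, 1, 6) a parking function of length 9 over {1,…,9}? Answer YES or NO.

YES

Sorted: b = (1, 1, 2, 4, 4, 6, 6, 8, 9).
  b_1=1 ≤ 1
  b_2=1 ≤ 2
  b_3=2 ≤ 3
  b_4=4 ≤ 4
  b_5=4 ≤ 5
  b_6=6 ≤ 6
  b_7=6 ≤ 7
  b_8=8 ≤ 8
  b_9=9 ≤ 9
All bounds hold ⇒ YES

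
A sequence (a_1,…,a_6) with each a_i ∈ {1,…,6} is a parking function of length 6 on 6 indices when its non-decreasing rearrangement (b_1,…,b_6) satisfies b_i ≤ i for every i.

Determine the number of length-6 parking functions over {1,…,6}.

|PF(6,6)| = 1·7^5 = 1·16807 = 16807 (Konheim–Weiss)
Check (2,4,5,1,2,2) → sorted (1,2,2,2,4,5): b_i ≤ i ∀i, a PF.

16807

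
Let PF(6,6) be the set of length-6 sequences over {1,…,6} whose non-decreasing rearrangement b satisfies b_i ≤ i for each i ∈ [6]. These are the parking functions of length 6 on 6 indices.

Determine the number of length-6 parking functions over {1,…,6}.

|PF(6,6)| = (7−6)·7^(6−1) = 1·16807 = 16807
E.g. (1,4,2,1,6,4) → sorted (1,1,2,4,4,6): b_i ≤ i ∀i, a PF.

16807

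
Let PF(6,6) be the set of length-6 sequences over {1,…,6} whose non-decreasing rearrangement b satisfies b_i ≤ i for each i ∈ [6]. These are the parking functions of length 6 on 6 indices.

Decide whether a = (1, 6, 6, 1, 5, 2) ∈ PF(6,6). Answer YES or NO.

NO

Rearranged: b = (1, 1, 2, 5, 6, 6).
  b_1=1 ≤ 1
  b_2=1 ≤ 2
  b_3=2 ≤ 3
  b_4=5 > 4
  fails at i=4 ⇒ NO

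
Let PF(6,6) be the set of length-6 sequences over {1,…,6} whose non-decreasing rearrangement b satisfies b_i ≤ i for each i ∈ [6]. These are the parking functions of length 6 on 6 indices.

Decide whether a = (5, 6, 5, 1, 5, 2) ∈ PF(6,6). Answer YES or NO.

NO

Rearranged: b = (1, 2, 5, 5, 5, 6).
  b_1=1 ≤ 1
  b_2=2 ≤ 2
  b_3=5 > 3
  fails at i=3 ⇒ NO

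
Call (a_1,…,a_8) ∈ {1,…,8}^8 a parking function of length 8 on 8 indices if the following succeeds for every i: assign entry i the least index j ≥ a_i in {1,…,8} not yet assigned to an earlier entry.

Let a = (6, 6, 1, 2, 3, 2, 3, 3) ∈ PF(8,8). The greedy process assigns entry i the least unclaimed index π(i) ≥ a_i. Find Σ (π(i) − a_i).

Σπ(i) = 1+…+8 = 36; Σa = 6+6+1+2+3+2+3+3 = 26; disp = 36−26 = 10.

10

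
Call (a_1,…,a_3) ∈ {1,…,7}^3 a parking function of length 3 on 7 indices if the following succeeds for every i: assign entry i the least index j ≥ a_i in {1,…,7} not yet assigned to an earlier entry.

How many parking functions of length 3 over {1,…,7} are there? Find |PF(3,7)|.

320

Count = 5·8^2 = 5 · 64 = 320 [KW]
One tuple (5,2,2) → sorted (2,2,5): b_i ≤ 4+i ∀i, a PF.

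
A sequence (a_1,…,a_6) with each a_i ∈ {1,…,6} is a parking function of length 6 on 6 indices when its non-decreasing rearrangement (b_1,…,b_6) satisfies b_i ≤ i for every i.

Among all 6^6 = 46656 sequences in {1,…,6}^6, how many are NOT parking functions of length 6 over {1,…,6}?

29849

#PF = (6−6+1)·(6+1)^(6−1) = 1 · 16807 = 16807 (Konheim–Weiss)
Check (6,2,2,4,4,6) → sorted (2,2,4,4,6,6): b_1=2>1, not a PF.
6^6 − 16807 = 46656 − 16807 = 29849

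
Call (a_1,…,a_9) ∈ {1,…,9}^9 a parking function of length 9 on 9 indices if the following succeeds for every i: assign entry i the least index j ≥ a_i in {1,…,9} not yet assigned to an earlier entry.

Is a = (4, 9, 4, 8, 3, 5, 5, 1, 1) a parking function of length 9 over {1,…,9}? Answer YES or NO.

Order a: b = (1, 1, 3, 4, 4, 5, 5, 8, 9).
  b_1=1 ≤ 1
  b_2=1 ≤ 2
  b_3=3 ≤ 3
  b_4=4 ≤ 4
  b_5=4 ≤ 5
  b_6=5 ≤ 6
  b_7=5 ≤ 7
  b_8=8 ≤ 8
  b_9=9 ≤ 9
All bounds hold ⇒ YES

YES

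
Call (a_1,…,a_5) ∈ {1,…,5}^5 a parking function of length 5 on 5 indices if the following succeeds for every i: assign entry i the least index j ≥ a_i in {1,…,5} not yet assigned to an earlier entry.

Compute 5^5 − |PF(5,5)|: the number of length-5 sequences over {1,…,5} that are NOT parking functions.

1829

Count = (6−5)·6^(5−1) = 1·1296 = 1296 (Pollak)
One tuple (2,3,5,3,4) → sorted (2,3,3,4,5): b_1=2>1, not a PF.
5^5 − 1296 = 3125 − 1296 = 1829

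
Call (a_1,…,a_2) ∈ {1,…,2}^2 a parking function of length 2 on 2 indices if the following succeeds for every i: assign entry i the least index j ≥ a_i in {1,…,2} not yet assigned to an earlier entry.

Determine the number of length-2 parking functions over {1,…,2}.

3

|PF| = (2+1−2)·(2+1)^{2−1} = 1×3 = 3 (Pollak)
One tuple (1,2) → sorted (1,2): b_i ≤ i ∀i, a PF.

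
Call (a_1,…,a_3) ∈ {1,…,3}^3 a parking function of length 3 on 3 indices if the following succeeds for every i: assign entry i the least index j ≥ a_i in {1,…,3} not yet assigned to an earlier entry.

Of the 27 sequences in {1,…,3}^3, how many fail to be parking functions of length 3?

#PF = 1·4^2 = 1 · 16 = 16 [KW]
Check (3,3,3) → sorted (3,3,3): b_1=3>1, not a PF.
Total 27; non-PF = 27−16 = 11

11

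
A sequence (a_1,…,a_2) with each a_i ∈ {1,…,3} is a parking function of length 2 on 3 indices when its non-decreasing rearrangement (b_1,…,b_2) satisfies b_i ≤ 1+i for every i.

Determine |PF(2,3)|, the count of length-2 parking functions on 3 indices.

#PF = (3−2+1)·(3+1)^(2−1) = 2×4 = 8 (Konheim–Weiss)
Example (3,2) → sorted (2,3): b_i ≤ 1+i ∀i, a PF.

8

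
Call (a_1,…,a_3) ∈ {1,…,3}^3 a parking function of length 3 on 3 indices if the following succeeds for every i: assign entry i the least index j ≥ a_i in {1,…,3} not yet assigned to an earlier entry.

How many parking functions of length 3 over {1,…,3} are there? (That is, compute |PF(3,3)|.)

|PF| = (4−3)·4^(3−1) = 1×16 = 16 (Konheim–Weiss)
Example (3,1,1) → sorted (1,1,3): b_i ≤ i ∀i, a PF.

16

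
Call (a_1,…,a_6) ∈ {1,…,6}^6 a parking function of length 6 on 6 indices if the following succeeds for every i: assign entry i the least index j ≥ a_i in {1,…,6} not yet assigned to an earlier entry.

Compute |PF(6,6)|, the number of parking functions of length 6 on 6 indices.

16807

Count = 1·7^5 = 1×16807 = 16807 (Pollak)
E.g. (2,3,2,1,3,6) → sorted (1,2,2,3,3,6): b_i ≤ i ∀i, a PF.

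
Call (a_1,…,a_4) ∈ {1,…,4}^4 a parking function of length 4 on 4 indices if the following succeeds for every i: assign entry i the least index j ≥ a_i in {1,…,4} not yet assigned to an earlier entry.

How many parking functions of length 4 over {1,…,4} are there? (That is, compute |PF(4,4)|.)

#PF = 1·5^3 = 1·125 = 125 (Konheim–Weiss)
One tuple (2,3,2,1) → sorted (1,2,2,3): b_i ≤ i ∀i, a PF.

125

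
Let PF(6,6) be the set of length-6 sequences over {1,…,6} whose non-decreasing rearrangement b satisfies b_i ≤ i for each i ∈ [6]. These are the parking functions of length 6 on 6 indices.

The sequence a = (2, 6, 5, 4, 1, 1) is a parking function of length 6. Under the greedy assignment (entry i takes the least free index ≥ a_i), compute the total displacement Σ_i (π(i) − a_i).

2

Σπ = 6·7/2 = 21 (π permutes [6]); Σa = 2+6+5+4+1+1 = 19; disp = 21−19 = 2.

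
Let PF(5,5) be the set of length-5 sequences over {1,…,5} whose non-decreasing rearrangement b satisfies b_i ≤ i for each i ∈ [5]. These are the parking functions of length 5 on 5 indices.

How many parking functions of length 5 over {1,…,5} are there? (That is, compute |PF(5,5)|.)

1296

|PF| = (5+1−5)·(5+1)^{5−1} = 1×1296 = 1296 (Konheim–Weiss)
Check (2,2,1,2,4) → sorted (1,2,2,2,4): b_i ≤ i ∀i, a PF.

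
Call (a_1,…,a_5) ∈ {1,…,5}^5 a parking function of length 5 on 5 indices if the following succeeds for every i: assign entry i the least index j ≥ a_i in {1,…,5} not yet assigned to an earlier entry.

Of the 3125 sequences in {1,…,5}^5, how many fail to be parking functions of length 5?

|PF| = (6−5)·6^(5−1) = 1 · 1296 = 1296 [KW]
One tuple (5,3,4,5,4) → sorted (3,4,4,5,5): b_1=3>1, not a PF.
Total 3125; non-PF = 3125−1296 = 1829

1829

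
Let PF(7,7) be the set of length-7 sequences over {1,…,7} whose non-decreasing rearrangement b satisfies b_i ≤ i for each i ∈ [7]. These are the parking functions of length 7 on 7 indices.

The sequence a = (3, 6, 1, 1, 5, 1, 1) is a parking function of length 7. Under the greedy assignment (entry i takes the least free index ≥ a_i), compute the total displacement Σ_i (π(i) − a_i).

Σπ = 28 ({1..7} each once); Σa = 3+6+1+1+5+1+1 = 18; disp = 28−18 = 10.

10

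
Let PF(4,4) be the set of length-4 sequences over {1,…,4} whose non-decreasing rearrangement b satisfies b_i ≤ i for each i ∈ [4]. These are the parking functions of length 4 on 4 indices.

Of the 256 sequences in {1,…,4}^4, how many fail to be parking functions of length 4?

Count = (4+1−4)·(4+1)^{4−1} = 1·125 = 125 (Konheim–Weiss)
Example (2,4,4,4) → sorted (2,4,4,4): b_1=2>1, not a PF.
Total 256; non-PF = 256−125 = 131

131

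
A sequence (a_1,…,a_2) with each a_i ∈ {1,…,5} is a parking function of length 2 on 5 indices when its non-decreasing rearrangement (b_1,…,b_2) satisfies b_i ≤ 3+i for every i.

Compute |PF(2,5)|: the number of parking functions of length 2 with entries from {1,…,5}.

Count = 4·6^1 = 4·6 = 24 [KW]
Check (2,4) → sorted (2,4): b_i ≤ 3+i ∀i, a PF.

24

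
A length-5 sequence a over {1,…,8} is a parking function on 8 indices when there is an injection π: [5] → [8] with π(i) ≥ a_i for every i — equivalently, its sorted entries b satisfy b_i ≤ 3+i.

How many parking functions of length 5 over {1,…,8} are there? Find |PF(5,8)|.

|PF(5,8)| = (9−5)·9^(5−1) = 4 · 6561 = 26244
Check (3,2,6,1,5) → sorted (1,2,3,5,6): b_i ≤ 3+i ∀i, a PF.

26244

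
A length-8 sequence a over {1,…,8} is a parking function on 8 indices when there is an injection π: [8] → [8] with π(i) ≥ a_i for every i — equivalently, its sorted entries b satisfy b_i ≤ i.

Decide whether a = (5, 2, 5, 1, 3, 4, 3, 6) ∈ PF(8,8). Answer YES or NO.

Order a: b = (1, 2, 3, 3, 4, 5, 5, 6).
  b_1=1 ≤ 1
  b_2=2 ≤ 2
  b_3=3 ≤ 3
  b_4=3 ≤ 4
  b_5=4 ≤ 5
  b_6=5 ≤ 6
  b_7=5 ≤ 7
  b_8=6 ≤ 8
All bounds hold ⇒ YES

YES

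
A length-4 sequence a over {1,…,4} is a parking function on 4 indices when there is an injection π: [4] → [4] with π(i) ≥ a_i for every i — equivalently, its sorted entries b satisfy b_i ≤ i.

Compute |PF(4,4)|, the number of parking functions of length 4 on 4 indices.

|PF| = 1·5^3 = 1 · 125 = 125
Example (3,2,1,1) → sorted (1,1,2,3): b_i ≤ i ∀i, a PF.

125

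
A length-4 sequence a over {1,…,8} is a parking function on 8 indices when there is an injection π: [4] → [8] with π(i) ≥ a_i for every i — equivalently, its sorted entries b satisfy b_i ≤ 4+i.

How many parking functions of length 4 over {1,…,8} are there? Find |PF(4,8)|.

|PF(4,8)| = (8−4+1)·(8+1)^(4−1) = 5·729 = 3645 (Pollak)
Example (4,5,5,3) → sorted (3,4,5,5): b_i ≤ 4+i ∀i, a PF.

3645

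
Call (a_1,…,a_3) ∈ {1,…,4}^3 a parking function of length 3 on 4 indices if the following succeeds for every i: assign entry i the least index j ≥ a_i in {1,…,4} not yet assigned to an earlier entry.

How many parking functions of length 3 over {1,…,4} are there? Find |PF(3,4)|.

50

|PF(3,4)| = (4−3+1)·(4+1)^(3−1) = 2 · 25 = 50 [KW]
Check (3,3,2) → sorted (2,3,3): b_i ≤ 1+i ∀i, a PF.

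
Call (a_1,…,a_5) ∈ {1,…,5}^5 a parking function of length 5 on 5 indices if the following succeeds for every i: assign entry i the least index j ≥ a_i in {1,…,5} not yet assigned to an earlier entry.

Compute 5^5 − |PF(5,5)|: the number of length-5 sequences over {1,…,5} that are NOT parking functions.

#PF = (5+1−5)·(5+1)^{5−1} = 1·1296 = 1296
E.g. (3,4,5,4,5) → sorted (3,4,4,5,5): b_1=3>1, not a PF.
Total 3125; non-PF = 3125−1296 = 1829

1829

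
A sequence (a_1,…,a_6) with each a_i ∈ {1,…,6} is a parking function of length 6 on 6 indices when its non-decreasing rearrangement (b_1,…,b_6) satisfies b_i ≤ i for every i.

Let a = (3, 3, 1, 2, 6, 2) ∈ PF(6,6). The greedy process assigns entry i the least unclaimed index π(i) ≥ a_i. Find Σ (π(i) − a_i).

Σπ = 6·7/2 = 21 (π permutes [6]); Σa = 3+3+1+2+6+2 = 17; disp = 21−17 = 4.

4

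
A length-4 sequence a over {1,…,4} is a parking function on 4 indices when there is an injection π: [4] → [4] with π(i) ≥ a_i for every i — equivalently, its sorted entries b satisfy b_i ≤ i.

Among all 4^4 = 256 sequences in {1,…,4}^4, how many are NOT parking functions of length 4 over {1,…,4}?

|PF| = (5−4)·5^(4−1) = 1×125 = 125 [KW]
Example (4,3,3,4) → sorted (3,3,4,4): b_1=3>1, not a PF.
So 256 − 125 = 131 fail.

131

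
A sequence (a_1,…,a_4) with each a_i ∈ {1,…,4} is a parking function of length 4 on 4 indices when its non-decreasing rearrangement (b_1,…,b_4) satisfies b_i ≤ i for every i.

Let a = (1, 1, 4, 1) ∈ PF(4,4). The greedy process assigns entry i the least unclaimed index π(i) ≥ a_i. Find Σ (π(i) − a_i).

3

Σπ = 10 ({1..4} each once); Σa = 1+1+4+1 = 7; disp = 10−7 = 3.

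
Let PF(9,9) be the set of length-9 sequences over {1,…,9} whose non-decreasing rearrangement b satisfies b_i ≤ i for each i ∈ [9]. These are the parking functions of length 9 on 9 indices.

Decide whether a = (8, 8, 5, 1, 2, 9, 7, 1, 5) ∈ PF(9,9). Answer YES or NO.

Sorted: b = (1, 1, 2, 5, 5, 7, 8, 8, 9).
  b_1=1 ≤ 1
  b_2=1 ≤ 2
  b_3=2 ≤ 3
  b_4=5 > 4
  fails at i=4 ⇒ NO

NO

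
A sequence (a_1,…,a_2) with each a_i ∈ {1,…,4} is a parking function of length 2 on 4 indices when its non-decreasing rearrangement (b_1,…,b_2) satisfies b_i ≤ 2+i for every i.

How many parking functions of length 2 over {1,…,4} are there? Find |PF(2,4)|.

15

|PF(2,4)| = (4−2+1)·(4+1)^(2−1) = 3×5 = 15 [KW]
Example (1,4) → sorted (1,4): b_i ≤ 2+i ∀i, a PF.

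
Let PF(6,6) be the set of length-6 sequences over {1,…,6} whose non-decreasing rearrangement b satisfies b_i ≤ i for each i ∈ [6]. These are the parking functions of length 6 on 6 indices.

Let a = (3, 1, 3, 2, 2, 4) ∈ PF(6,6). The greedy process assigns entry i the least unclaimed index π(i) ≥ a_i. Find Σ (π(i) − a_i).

Σπ = 21 ({1..6} each once); Σa = 3+1+3+2+2+4 = 15; disp = 21−15 = 6.

6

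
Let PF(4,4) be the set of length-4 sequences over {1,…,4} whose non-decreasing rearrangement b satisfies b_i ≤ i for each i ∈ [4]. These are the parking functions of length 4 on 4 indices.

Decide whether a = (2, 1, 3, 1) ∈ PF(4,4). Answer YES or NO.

Order a: b = (1, 1, 2, 3).
  b_1=1 ≤ 1
  b_2=1 ≤ 2
  b_3=2 ≤ 3
  b_4=3 ≤ 4
All bounds hold ⇒ YES

YES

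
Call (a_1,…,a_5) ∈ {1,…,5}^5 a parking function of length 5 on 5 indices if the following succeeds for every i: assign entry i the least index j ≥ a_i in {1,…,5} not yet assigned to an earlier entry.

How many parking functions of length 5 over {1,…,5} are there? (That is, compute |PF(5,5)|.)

1296

|PF| = 1·6^4 = 1 · 1296 = 1296 (Pollak)
E.g. (3,2,1,5,4) → sorted (1,2,3,4,5): b_i ≤ i ∀i, a PF.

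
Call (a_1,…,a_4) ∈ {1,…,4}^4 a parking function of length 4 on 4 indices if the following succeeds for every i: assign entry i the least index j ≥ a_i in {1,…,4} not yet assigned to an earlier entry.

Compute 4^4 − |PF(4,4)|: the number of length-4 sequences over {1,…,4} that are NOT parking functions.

131

Count = (5−4)·5^(4−1) = 1·125 = 125 (Konheim–Weiss)
E.g. (4,3,3,3) → sorted (3,3,3,4): b_1=3>1, not a PF.
4^4 − 125 = 256 − 125 = 131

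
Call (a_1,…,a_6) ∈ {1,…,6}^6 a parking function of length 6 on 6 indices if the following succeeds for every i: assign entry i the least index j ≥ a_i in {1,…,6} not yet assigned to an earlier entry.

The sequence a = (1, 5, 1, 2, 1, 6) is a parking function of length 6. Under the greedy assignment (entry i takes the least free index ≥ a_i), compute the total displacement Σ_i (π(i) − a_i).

Σπ(i) = 1+…+6 = 21; Σa = 1+5+1+2+1+6 = 16; disp = 21−16 = 5.

5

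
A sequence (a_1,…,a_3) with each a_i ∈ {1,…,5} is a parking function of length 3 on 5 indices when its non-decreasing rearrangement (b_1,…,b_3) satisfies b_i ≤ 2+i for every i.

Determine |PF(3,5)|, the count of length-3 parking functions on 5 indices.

Count = 3·6^2 = 3×36 = 108 (Pollak)
Example (4,1,4) → sorted (1,4,4): b_i ≤ 2+i ∀i, a PF.

108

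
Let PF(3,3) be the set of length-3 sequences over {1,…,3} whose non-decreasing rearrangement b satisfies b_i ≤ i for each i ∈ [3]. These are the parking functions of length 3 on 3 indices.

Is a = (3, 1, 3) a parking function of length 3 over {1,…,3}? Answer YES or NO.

Rearranged: b = (1, 3, 3).
  b_1=1 ≤ 1
  b_2=3 > 2
  fails at i=2 ⇒ NO

NO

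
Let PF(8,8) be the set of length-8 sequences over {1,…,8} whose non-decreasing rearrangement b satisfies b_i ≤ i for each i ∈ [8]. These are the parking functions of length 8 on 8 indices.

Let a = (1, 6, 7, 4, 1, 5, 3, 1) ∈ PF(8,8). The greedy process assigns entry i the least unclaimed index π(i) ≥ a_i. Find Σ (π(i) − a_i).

Σπ = 36 ({1..8} each once); Σa = 1+6+7+4+1+5+3+1 = 28; disp = 36−28 = 8.

8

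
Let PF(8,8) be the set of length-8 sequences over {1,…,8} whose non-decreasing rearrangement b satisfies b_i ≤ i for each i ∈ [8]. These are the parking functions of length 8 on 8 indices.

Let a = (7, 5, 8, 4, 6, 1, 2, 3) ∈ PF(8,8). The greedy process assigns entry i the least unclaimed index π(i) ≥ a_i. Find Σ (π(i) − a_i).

Σπ = 8·9/2 = 36 (π permutes [8]); Σa = 7+5+8+4+6+1+2+3 = 36; disp = 36−36 = 0.

0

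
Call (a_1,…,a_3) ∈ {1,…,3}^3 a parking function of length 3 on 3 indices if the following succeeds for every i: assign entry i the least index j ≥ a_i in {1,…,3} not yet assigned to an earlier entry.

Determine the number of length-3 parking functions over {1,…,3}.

#PF = (3+1−3)·(3+1)^{3−1} = 1·16 = 16 (Pollak)
E.g. (3,2,1) → sorted (1,2,3): b_i ≤ i ∀i, a PF.

16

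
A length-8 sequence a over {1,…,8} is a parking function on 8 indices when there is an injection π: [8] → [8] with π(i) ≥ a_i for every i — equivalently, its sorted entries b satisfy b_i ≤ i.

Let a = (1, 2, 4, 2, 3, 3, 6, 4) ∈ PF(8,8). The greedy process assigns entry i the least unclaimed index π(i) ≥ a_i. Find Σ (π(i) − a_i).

11

Σπ = 8·9/2 = 36 (π permutes [8]); Σa = 1+2+4+2+3+3+6+4 = 25; disp = 36−25 = 11.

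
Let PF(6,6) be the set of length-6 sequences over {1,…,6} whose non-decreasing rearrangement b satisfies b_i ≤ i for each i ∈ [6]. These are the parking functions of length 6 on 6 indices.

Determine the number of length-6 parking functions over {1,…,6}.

16807

Count = (7−6)·7^(6−1) = 1 · 16807 = 16807 (Pollak)
Check (2,5,1,4,1,3) → sorted (1,1,2,3,4,5): b_i ≤ i ∀i, a PF.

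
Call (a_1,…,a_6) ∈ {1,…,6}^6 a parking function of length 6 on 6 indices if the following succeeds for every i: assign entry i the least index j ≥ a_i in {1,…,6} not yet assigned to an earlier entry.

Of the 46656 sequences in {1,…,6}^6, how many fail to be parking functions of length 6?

29849

|PF(6,6)| = (6−6+1)·(6+1)^(6−1) = 1×16807 = 16807 (Konheim–Weiss)
One tuple (3,5,3,4,6,6) → sorted (3,3,4,5,6,6): b_1=3>1, not a PF.
So 46656 − 16807 = 29849 fail.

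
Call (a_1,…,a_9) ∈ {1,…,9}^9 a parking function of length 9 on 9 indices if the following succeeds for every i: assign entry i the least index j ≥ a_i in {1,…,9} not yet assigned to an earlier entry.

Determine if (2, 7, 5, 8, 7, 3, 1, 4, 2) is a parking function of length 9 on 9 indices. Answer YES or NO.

YES

Order a: b = (1, 2, 2, 3, 4, 5, 7, 7, 8).
  b_1=1 ≤ 1
  b_2=2 ≤ 2
  b_3=2 ≤ 3
  b_4=3 ≤ 4
  b_5=4 ≤ 5
  b_6=5 ≤ 6
  b_7=7 ≤ 7
  b_8=7 ≤ 8
  b_9=8 ≤ 9
All bounds hold ⇒ YES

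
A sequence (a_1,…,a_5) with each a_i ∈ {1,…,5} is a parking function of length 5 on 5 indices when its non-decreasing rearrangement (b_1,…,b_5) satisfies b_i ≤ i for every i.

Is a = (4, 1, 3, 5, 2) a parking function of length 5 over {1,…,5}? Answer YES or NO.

YES

Rearranged: b = (1, 2, 3, 4, 5).
  b_1=1 ≤ 1
  b_2=2 ≤ 2
  b_3=3 ≤ 3
  b_4=4 ≤ 4
  b_5=5 ≤ 5
All bounds hold ⇒ YES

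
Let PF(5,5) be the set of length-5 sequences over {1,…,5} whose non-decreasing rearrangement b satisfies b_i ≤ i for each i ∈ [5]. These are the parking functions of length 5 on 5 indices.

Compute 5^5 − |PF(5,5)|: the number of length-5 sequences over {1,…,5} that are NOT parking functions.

|PF| = (5+1−5)·(5+1)^{5−1} = 1×1296 = 1296
One tuple (5,5,4,3,2) → sorted (2,3,4,5,5): b_1=2>1, not a PF.
Total 3125; non-PF = 3125−1296 = 1829

1829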